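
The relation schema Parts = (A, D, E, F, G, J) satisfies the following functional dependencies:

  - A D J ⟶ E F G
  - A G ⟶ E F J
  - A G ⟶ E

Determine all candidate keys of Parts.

Attributes A, D never appear on any right-hand side, so every candidate key must contain {A, D}.
{A, D}⁺ = {A, D}, which is not all of the schema, so we must add further attributes.
{A, D, G}⁺: AG→EFJ adds E, F, J → {A, D, E, F, G, J}.
{A, D, J}⁺: ADJ→EFG adds E, F, G → {A, D, E, F, G, J}.
Any other superkey contains one of these as a subset, so there are no further candidate keys.

{A, D, G}, {A, D, J}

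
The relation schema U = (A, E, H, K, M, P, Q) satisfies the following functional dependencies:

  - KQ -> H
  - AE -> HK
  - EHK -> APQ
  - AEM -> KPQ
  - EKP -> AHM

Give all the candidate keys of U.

Attribute E never appears on the right-hand side of any dependency, so E must belong to every candidate key.
{E}⁺ = {E}, which is not all of the schema, so we must add further attributes.
{A, E}⁺: AE→HK adds H, K; EHK→APQ adds P, Q; EKP→AHM adds M → {A, E, H, K, M, P, Q}. Minimal: {E}⁺ = {E}; {A}⁺ = {A} — none reach the full schema.
{E, H, K}⁺: EHK→APQ adds A, P, Q; EKP→AHM adds M → {A, E, H, K, M, P, Q}. Minimal: {H, K}⁺ = {H, K}; {E, K}⁺ = {E, K}; {E, H}⁺ = {E, H} — none reach the full schema.
{E, K, P}⁺: EKP→AHM adds A, H, M; EHK→APQ adds Q → {A, E, H, K, M, P, Q}. Minimal: {K, P}⁺ = {K, P}; {E, P}⁺ = {E, P}; {E, K}⁺ = {E, K} — none reach the full schema.
{E, K, Q}⁺: KQ→H adds H; EHK→APQ adds A, P; EKP→AHM adds M → {A, E, H, K, M, P, Q}. Minimal: {K, Q}⁺ = {H, K, Q}; {E, Q}⁺ = {E, Q}; {E, K}⁺ = {E, K} — none reach the full schema.

(A, E); (E, H, K); (E, K, P); (E, K, Q)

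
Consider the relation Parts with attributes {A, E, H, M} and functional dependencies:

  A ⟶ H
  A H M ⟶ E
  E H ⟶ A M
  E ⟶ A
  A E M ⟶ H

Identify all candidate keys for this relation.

{E}⁺: E→A adds A; A→H adds H; EH→AM adds M → {A, E, H, M}.
{A, M}⁺: A→H adds H; AHM→E adds E → {A, E, H, M}. Minimal: {M}⁺ = {M}; {A}⁺ = {A, H} — none reach the full schema.
Any other superkey contains one of these as a subset, so there are no further candidate keys.

{E}, {A, M}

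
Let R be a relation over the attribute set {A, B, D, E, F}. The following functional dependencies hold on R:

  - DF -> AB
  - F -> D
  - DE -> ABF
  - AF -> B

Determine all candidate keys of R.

DE; EF

Attribute E never appears on the right-hand side of any dependency, so E must belong to every candidate key.
{E}⁺ = {E}, which is not all of the schema, so we must add further attributes.
{D, E}⁺: DE→ABF adds A, B, F → {A, B, D, E, F}.
{E, F}⁺: F→D adds D; DE→ABF adds A, B → {A, B, D, E, F}.
Any other superkey contains one of these as a subset, so there are no further candidate keys.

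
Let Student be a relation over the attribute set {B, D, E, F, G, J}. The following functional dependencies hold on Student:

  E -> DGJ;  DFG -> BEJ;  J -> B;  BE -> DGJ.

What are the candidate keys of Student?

{E, F}; {D, F, G}

{E, F}⁺: E→DGJ adds D, G, J; DFG→BEJ adds B → {B, D, E, F, G, J}. Minimal: {F}⁺ = {F}; {E}⁺ = {B, D, E, G, J} — none reach the full schema.
{D, F, G}⁺: DFG→BEJ adds B, E, J → {B, D, E, F, G, J}. Minimal: {F, G}⁺ = {F, G}; {D, G}⁺ = {D, G}; {D, F}⁺ = {D, F} — none reach the full schema.
Any other superkey contains one of these as a subset, so there are no further candidate keys.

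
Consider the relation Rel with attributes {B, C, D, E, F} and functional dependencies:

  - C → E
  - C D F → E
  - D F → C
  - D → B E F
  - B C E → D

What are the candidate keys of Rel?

{D}⁺: D→BEF adds B, E, F; DF→C adds C → {B, C, D, E, F}.
{B, C}⁺: C→E adds E; BCE→D adds D; D→BEF adds F → {B, C, D, E, F}. Minimal: {C}⁺ = {C, E}; {B}⁺ = {B} — none reach the full schema.

{D}; {B, C}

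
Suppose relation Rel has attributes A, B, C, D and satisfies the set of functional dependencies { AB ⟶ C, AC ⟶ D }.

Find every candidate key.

Attributes A, B never appear on any right-hand side, so every candidate key must contain {A, B}.
{A, B}⁺ = {A, B, C, D}, which is all of the schema, so {A, B} is the only candidate key.

{A, B}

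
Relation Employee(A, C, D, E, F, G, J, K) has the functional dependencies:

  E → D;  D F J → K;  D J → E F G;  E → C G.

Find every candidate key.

Attributes A, J never appear on any right-hand side, so every candidate key must contain {A, J}.
{A, J}⁺ = {A, J}, which is not all of the schema, so we must add further attributes.
{A, D, J}⁺: DJ→EFG adds E, F, G; E→CG adds C; DFJ→K adds K → {A, C, D, E, F, G, J, K}. Minimal: {D, J}⁺ = {C, D, E, F, G, J, K}; {A, J}⁺ = {A, J}; {A, D}⁺ = {A, D} — none reach the full schema.
{A, E, J}⁺: E→D adds D; DJ→EFG adds F, G; E→CG adds C; DFJ→K adds K → {A, C, D, E, F, G, J, K}. Minimal: {E, J}⁺ = {C, D, E, F, G, J, K}; {A, J}⁺ = {A, J}; {A, E}⁺ = {A, C, D, E, G} — none reach the full schema.

{A, D, J}, {A, E, J}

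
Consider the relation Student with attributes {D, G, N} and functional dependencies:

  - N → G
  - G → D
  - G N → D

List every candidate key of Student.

Attribute N never appears on the right-hand side of any dependency, so N must belong to every candidate key.
{N}⁺ = {D, G, N}, which is all of the schema, so {N} is the only candidate key.

{N}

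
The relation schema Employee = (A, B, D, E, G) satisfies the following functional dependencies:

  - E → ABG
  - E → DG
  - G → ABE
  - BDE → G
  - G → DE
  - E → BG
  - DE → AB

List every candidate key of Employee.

{E}, {G}

{E}⁺: E→ABG adds A, B, G; E→DG adds D → {A, B, D, E, G}.
{G}⁺: G→ABE adds A, B, E; G→DE adds D → {A, B, D, E, G}.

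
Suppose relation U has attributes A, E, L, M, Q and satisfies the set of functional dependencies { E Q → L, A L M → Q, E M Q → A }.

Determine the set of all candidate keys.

Attributes E, M never appear on any right-hand side, so every candidate key must contain {E, M}.
{E, M}⁺ = {E, M}, which is not all of the schema, so we must add further attributes.
{E, M, Q}⁺: EQ→L adds L; EMQ→A adds A → {A, E, L, M, Q}.
{A, E, L, M}⁺: ALM→Q adds Q → {A, E, L, M, Q}.

(E, M, Q), (A, E, L, M)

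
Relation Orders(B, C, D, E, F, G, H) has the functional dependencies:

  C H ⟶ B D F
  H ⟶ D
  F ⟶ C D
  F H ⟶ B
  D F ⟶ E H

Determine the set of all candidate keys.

Attribute G never appears on the right-hand side of any dependency, so G must belong to every candidate key.
{G}⁺ = {G}, which is not all of the schema, so we must add further attributes.
{F, G}⁺: F→CD adds C, D; DF→EH adds E, H; CH→BDF adds B → {B, C, D, E, F, G, H}. Minimal: {G}⁺ = {G}; {F}⁺ = {B, C, D, E, F, H} — none reach the full schema.
{C, G, H}⁺: CH→BDF adds B, D, F; DF→EH adds E → {B, C, D, E, F, G, H}. Minimal: {G, H}⁺ = {D, G, H}; {C, H}⁺ = {B, C, D, E, F, H}; {C, G}⁺ = {C, G} — none reach the full schema.
Any other superkey contains one of these as a subset, so there are no further candidate keys.

{F, G}; {C, G, H}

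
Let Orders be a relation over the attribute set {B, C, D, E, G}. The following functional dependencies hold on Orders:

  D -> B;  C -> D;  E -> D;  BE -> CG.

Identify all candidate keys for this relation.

Attribute E never appears on the right-hand side of any dependency, so E must belong to every candidate key.
{E}⁺ = {B, C, D, E, G}, which is all of the schema, so {E} is the only candidate key.

{E}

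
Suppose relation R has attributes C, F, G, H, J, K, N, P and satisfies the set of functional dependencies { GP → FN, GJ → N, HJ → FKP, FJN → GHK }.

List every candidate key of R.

{C, F, G, J}⁺: GJ→N adds N; FJN→GHK adds H, K; HJ→FKP adds P → {C, F, G, H, J, K, N, P}.
{C, F, J, N}⁺: FJN→GHK adds G, H, K; HJ→FKP adds P → {C, F, G, H, J, K, N, P}.
{C, G, H, J}⁺: GJ→N adds N; HJ→FKP adds F, K, P → {C, F, G, H, J, K, N, P}.
{C, G, J, P}⁺: GP→FN adds F, N; FJN→GHK adds H, K → {C, F, G, H, J, K, N, P}.
{C, H, J, N}⁺: HJ→FKP adds F, K, P; FJN→GHK adds G → {C, F, G, H, J, K, N, P}.

CFGJ, CFJN, CGHJ, CGJP, CHJN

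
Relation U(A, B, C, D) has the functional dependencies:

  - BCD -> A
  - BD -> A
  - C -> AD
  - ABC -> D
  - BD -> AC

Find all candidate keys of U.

Attribute B never appears on the right-hand side of any dependency, so B must belong to every candidate key.
{B}⁺ = {B}, which is not all of the schema, so we must add further attributes.
{B, C}⁺: C→AD adds A, D → {A, B, C, D}. Minimal: {C}⁺ = {A, C, D}; {B}⁺ = {B} — none reach the full schema.
{B, D}⁺: BD→A adds A; BD→AC adds C → {A, B, C, D}. Minimal: {D}⁺ = {D}; {B}⁺ = {B} — none reach the full schema.
Any other superkey contains one of these as a subset, so there are no further candidate keys.

{B, C}, {B, D}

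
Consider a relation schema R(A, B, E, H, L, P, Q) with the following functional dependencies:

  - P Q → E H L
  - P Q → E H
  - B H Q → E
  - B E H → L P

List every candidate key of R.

Attributes A, B, Q never appear on any right-hand side, so every candidate key must contain {A, B, Q}.
{A, B, Q}⁺ = {A, B, Q}, which is not all of the schema, so we must add further attributes.
{A, B, H, Q}⁺: BHQ→E adds E; BEH→LP adds L, P → {A, B, E, H, L, P, Q}.
{A, B, P, Q}⁺: PQ→EHL adds E, H, L → {A, B, E, H, L, P, Q}.

{A, B, H, Q}, {A, B, P, Q}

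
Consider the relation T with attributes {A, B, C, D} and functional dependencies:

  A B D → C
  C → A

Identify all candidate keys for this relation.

ABD, BCD

Attributes B, D never appear on any right-hand side, so every candidate key must contain {B, D}.
{B, D}⁺ = {B, D}, which is not all of the schema, so we must add further attributes.
{A, B, D}⁺: ABD→C adds C → {A, B, C, D}. Minimal: {B, D}⁺ = {B, D}; {A, D}⁺ = {A, D}; {A, B}⁺ = {A, B} — none reach the full schema.
{B, C, D}⁺: C→A adds A → {A, B, C, D}. Minimal: {C, D}⁺ = {A, C, D}; {B, D}⁺ = {B, D}; {B, C}⁺ = {A, B, C} — none reach the full schema.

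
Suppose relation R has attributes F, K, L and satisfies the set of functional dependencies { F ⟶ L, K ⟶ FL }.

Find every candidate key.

Attribute K never appears on the right-hand side of any dependency, so K must belong to every candidate key.
{K}⁺ = {F, K, L}, which is all of the schema, so {K} is the only candidate key.

(K)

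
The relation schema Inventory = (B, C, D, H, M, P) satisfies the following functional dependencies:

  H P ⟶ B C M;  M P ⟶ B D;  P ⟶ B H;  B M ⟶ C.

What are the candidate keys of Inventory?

{P}

Attribute P never appears on the right-hand side of any dependency, so P must belong to every candidate key.
{P}⁺ = {B, C, D, H, M, P}, which is all of the schema, so {P} is the only candidate key.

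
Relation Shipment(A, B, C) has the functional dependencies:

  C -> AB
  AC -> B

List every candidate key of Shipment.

Attribute C never appears on the right-hand side of any dependency, so C must belong to every candidate key.
{C}⁺ = {A, B, C}, which is all of the schema, so {C} is the only candidate key.

(C)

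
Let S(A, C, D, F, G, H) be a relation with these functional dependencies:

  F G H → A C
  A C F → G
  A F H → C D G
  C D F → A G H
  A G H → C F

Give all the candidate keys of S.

{A, F, H}⁺: AFH→CDG adds C, D, G → {A, C, D, F, G, H}. Minimal: {F, H}⁺ = {F, H}; {A, H}⁺ = {A, H}; {A, F}⁺ = {A, F} — none reach the full schema.
{A, G, H}⁺: AGH→CF adds C, F; AFH→CDG adds D → {A, C, D, F, G, H}. Minimal: {G, H}⁺ = {G, H}; {A, H}⁺ = {A, H}; {A, G}⁺ = {A, G} — none reach the full schema.
{C, D, F}⁺: CDF→AGH adds A, G, H → {A, C, D, F, G, H}. Minimal: {D, F}⁺ = {D, F}; {C, F}⁺ = {C, F}; {C, D}⁺ = {C, D} — none reach the full schema.
{F, G, H}⁺: FGH→AC adds A, C; AFH→CDG adds D → {A, C, D, F, G, H}. Minimal: {G, H}⁺ = {G, H}; {F, H}⁺ = {F, H}; {F, G}⁺ = {F, G} — none reach the full schema.
Any other superkey contains one of these as a subset, so there are no further candidate keys.

{A, F, H}; {A, G, H}; {C, D, F}; {F, G, H}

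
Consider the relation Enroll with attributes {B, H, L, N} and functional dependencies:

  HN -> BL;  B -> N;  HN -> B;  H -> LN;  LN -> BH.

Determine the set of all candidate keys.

{H}, {B, L}, {L, N}

{H}⁺: H→LN adds L, N; LN→BH adds B → {B, H, L, N}.
{B, L}⁺: B→N adds N; LN→BH adds H → {B, H, L, N}.
{L, N}⁺: LN→BH adds B, H → {B, H, L, N}.
Any other superkey contains one of these as a subset, so there are no further candidate keys.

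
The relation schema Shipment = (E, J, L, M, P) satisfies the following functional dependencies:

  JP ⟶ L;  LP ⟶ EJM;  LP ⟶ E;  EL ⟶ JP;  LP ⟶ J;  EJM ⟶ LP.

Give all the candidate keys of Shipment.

{E, L}⁺: EL→JP adds J, P; LP→EJM adds M → {E, J, L, M, P}. Minimal: {L}⁺ = {L}; {E}⁺ = {E} — none reach the full schema.
{J, P}⁺: JP→L adds L; LP→EJM adds E, M → {E, J, L, M, P}. Minimal: {P}⁺ = {P}; {J}⁺ = {J} — none reach the full schema.
{L, P}⁺: LP→EJM adds E, J, M → {E, J, L, M, P}. Minimal: {P}⁺ = {P}; {L}⁺ = {L} — none reach the full schema.
{E, J, M}⁺: EJM→LP adds L, P → {E, J, L, M, P}. Minimal: {J, M}⁺ = {J, M}; {E, M}⁺ = {E, M}; {E, J}⁺ = {E, J} — none reach the full schema.

{E, L}, {J, P}, {L, P}, {E, J, M}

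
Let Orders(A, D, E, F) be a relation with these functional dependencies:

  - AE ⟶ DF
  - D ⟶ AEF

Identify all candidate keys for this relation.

{D}; {A, E}

{D}⁺: D→AEF adds A, E, F → {A, D, E, F}.
{A, E}⁺: AE→DF adds D, F → {A, D, E, F}. Minimal: {E}⁺ = {E}; {A}⁺ = {A} — none reach the full schema.
Any other superkey contains one of these as a subset, so there are no further candidate keys.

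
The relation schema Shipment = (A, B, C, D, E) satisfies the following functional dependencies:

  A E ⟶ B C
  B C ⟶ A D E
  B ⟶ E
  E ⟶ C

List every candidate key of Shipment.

{B}⁺: B→E adds E; E→C adds C; BC→ADE adds A, D → {A, B, C, D, E}.
{A, E}⁺: AE→BC adds B, C; BC→ADE adds D → {A, B, C, D, E}. Minimal: {E}⁺ = {C, E}; {A}⁺ = {A} — none reach the full schema.
Any other superkey contains one of these as a subset, so there are no further candidate keys.

B; AE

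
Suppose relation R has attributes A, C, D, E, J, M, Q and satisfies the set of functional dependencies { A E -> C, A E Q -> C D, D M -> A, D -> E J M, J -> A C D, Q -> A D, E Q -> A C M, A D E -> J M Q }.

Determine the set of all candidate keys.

{D}⁺: D→EJM adds E, J, M; J→ACD adds A, C; ADE→JMQ adds Q → {A, C, D, E, J, M, Q}.
{J}⁺: J→ACD adds A, C, D; D→EJM adds E, M; ADE→JMQ adds Q → {A, C, D, E, J, M, Q}.
{Q}⁺: Q→AD adds A, D; D→EJM adds E, J, M; J→ACD adds C → {A, C, D, E, J, M, Q}.
Any other superkey contains one of these as a subset, so there are no further candidate keys.

{D}, {J}, {Q}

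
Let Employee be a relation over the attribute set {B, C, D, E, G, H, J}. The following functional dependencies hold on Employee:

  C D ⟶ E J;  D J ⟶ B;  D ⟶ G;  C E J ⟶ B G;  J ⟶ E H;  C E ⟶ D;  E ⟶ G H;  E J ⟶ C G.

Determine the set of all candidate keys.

{J}⁺: J→EH adds E, H; E→GH adds G; EJ→CG adds C; CEJ→BG adds B; CE→D adds D → {B, C, D, E, G, H, J}.
{C, D}⁺: CD→EJ adds E, J; DJ→B adds B; D→G adds G; J→EH adds H → {B, C, D, E, G, H, J}. Minimal: {D}⁺ = {D, G}; {C}⁺ = {C} — none reach the full schema.
{C, E}⁺: CE→D adds D; E→GH adds G, H; CD→EJ adds J; DJ→B adds B → {B, C, D, E, G, H, J}. Minimal: {E}⁺ = {E, G, H}; {C}⁺ = {C} — none reach the full schema.

J, CD, CE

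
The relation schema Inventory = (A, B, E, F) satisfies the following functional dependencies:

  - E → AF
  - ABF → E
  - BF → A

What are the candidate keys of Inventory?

{B, E}, {B, F}

Attribute B never appears on the right-hand side of any dependency, so B must belong to every candidate key.
{B}⁺ = {B}, which is not all of the schema, so we must add further attributes.
{B, E}⁺: E→AF adds A, F → {A, B, E, F}. Minimal: {E}⁺ = {A, E, F}; {B}⁺ = {B} — none reach the full schema.
{B, F}⁺: BF→A adds A; ABF→E adds E → {A, B, E, F}. Minimal: {F}⁺ = {F}; {B}⁺ = {B} — none reach the full schema.
Any other superkey contains one of these as a subset, so there are no further candidate keys.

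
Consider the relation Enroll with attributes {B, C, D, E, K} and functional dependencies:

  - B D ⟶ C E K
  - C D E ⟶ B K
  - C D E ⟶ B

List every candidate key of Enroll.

{B, D}, {C, D, E}

Attribute D never appears on the right-hand side of any dependency, so D must belong to every candidate key.
{D}⁺ = {D}, which is not all of the schema, so we must add further attributes.
{B, D}⁺: BD→CEK adds C, E, K → {B, C, D, E, K}. Minimal: {D}⁺ = {D}; {B}⁺ = {B} — none reach the full schema.
{C, D, E}⁺: CDE→BK adds B, K → {B, C, D, E, K}. Minimal: {D, E}⁺ = {D, E}; {C, E}⁺ = {C, E}; {C, D}⁺ = {C, D} — none reach the full schema.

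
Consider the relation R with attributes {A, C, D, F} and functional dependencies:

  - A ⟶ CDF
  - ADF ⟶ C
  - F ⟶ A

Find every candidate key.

{A}⁺: A→CDF adds C, D, F → {A, C, D, F}.
{F}⁺: F→A adds A; A→CDF adds C, D → {A, C, D, F}.

{A}, {F}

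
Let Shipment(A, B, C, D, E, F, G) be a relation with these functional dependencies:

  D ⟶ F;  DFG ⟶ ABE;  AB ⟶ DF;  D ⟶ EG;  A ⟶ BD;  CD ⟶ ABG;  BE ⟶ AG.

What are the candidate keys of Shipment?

Attribute C never appears on the right-hand side of any dependency, so C must belong to every candidate key.
{C}⁺ = {C}, which is not all of the schema, so we must add further attributes.
{A, C}⁺: A→BD adds B, D; CD→ABG adds G; D→F adds F; DFG→ABE adds E → {A, B, C, D, E, F, G}. Minimal: {C}⁺ = {C}; {A}⁺ = {A, B, D, E, F, G} — none reach the full schema.
{C, D}⁺: D→F adds F; D→EG adds E, G; CD→ABG adds A, B → {A, B, C, D, E, F, G}. Minimal: {D}⁺ = {A, B, D, E, F, G}; {C}⁺ = {C} — none reach the full schema.
{B, C, E}⁺: BE→AG adds A, G; AB→DF adds D, F → {A, B, C, D, E, F, G}. Minimal: {C, E}⁺ = {C, E}; {B, E}⁺ = {A, B, D, E, F, G}; {B, C}⁺ = {B, C} — none reach the full schema.
Any other superkey contains one of these as a subset, so there are no further candidate keys.

{A, C}; {C, D}; {B, C, E}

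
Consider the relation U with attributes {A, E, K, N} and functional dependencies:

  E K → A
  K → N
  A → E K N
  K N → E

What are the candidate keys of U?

(A); (K)

{A}⁺: A→EKN adds E, K, N → {A, E, K, N}.
{K}⁺: K→N adds N; KN→E adds E; EK→A adds A → {A, E, K, N}.
Any other superkey contains one of these as a subset, so there are no further candidate keys.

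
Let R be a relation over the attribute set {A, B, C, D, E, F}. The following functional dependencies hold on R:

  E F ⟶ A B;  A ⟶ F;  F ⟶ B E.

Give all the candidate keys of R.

Attributes C, D never appear on any right-hand side, so every candidate key must contain {C, D}.
{C, D}⁺ = {C, D}, which is not all of the schema, so we must add further attributes.
{A, C, D}⁺: A→F adds F; F→BE adds B, E → {A, B, C, D, E, F}. Minimal: {C, D}⁺ = {C, D}; {A, D}⁺ = {A, B, D, E, F}; {A, C}⁺ = {A, B, C, E, F} — none reach the full schema.
{C, D, F}⁺: F→BE adds B, E; EF→AB adds A → {A, B, C, D, E, F}. Minimal: {D, F}⁺ = {A, B, D, E, F}; {C, F}⁺ = {A, B, C, E, F}; {C, D}⁺ = {C, D} — none reach the full schema.
Any other superkey contains one of these as a subset, so there are no further candidate keys.

ACD, CDF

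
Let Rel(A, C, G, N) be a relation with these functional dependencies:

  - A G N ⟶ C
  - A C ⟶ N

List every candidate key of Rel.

{A, C, G}, {A, G, N}

Attributes A, G never appear on any right-hand side, so every candidate key must contain {A, G}.
{A, G}⁺ = {A, G}, which is not all of the schema, so we must add further attributes.
{A, C, G}⁺: AC→N adds N → {A, C, G, N}.
{A, G, N}⁺: AGN→C adds C → {A, C, G, N}.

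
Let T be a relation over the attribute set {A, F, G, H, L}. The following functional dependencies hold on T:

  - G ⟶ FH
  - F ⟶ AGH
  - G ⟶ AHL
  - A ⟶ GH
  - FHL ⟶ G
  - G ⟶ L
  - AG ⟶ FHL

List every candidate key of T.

{A}⁺: A→GH adds G, H; G→L adds L; AG→FHL adds F → {A, F, G, H, L}.
{F}⁺: F→AGH adds A, G, H; G→AHL adds L → {A, F, G, H, L}.
{G}⁺: G→FH adds F, H; F→AGH adds A; G→AHL adds L → {A, F, G, H, L}.
Any other superkey contains one of these as a subset, so there are no further candidate keys.

{A}, {F}, {G}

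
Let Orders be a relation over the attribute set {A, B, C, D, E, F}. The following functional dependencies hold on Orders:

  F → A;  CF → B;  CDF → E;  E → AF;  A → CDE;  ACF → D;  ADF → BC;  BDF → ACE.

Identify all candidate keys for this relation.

{A}⁺: A→CDE adds C, D, E; E→AF adds F; ADF→BC adds B → {A, B, C, D, E, F}.
{E}⁺: E→AF adds A, F; A→CDE adds C, D; ADF→BC adds B → {A, B, C, D, E, F}.
{F}⁺: F→A adds A; A→CDE adds C, D, E; ADF→BC adds B → {A, B, C, D, E, F}.
Any other superkey contains one of these as a subset, so there are no further candidate keys.

(A); (E); (F)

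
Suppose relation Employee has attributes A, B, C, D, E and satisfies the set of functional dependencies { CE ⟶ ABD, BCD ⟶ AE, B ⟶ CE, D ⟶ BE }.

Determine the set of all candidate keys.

{B}⁺: B→CE adds C, E; CE→ABD adds A, D → {A, B, C, D, E}.
{D}⁺: D→BE adds B, E; B→CE adds C; CE→ABD adds A → {A, B, C, D, E}.
{C, E}⁺: CE→ABD adds A, B, D → {A, B, C, D, E}. Minimal: {E}⁺ = {E}; {C}⁺ = {C} — none reach the full schema.
Any other superkey contains one of these as a subset, so there are no further candidate keys.

B, D, CE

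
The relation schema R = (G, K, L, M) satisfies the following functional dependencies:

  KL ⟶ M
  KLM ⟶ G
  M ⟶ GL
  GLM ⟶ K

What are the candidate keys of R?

{M}⁺: M→GL adds G, L; GLM→K adds K → {G, K, L, M}.
{K, L}⁺: KL→M adds M; KLM→G adds G → {G, K, L, M}. Minimal: {L}⁺ = {L}; {K}⁺ = {K} — none reach the full schema.
Any other superkey contains one of these as a subset, so there are no further candidate keys.

{M}, {K, L}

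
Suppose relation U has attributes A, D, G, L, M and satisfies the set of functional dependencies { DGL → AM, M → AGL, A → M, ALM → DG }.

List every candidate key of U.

{A}, {M}, {D, G, L}

{A}⁺: A→M adds M; M→AGL adds G, L; ALM→DG adds D → {A, D, G, L, M}.
{M}⁺: M→AGL adds A, G, L; ALM→DG adds D → {A, D, G, L, M}.
{D, G, L}⁺: DGL→AM adds A, M → {A, D, G, L, M}. Minimal: {G, L}⁺ = {G, L}; {D, L}⁺ = {D, L}; {D, G}⁺ = {D, G} — none reach the full schema.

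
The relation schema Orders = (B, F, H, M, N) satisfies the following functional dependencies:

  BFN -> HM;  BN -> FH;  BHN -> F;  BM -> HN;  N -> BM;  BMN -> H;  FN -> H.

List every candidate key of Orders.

{N}⁺: N→BM adds B, M; BMN→H adds H; BN→FH adds F → {B, F, H, M, N}.
{B, M}⁺: BM→HN adds H, N; BN→FH adds F → {B, F, H, M, N}. Minimal: {M}⁺ = {M}; {B}⁺ = {B} — none reach the full schema.

{N}; {B, M}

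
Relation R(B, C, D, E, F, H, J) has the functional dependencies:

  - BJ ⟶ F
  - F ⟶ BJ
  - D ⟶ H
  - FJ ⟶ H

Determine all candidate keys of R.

{C, D, E, F}, {B, C, D, E, J}

{C, D, E, F}⁺: F→BJ adds B, J; D→H adds H → {B, C, D, E, F, H, J}. Minimal: {D, E, F}⁺ = {B, D, E, F, H, J}; {C, E, F}⁺ = {B, C, E, F, H, J}; {C, D, F}⁺ = {B, C, D, F, H, J}; … — none reach the full schema.
{B, C, D, E, J}⁺: BJ→F adds F; D→H adds H → {B, C, D, E, F, H, J}. Minimal: {C, D, E, J}⁺ = {C, D, E, H, J}; {B, D, E, J}⁺ = {B, D, E, F, H, J}; {B, C, E, J}⁺ = {B, C, E, F, H, J}; … — none reach the full schema.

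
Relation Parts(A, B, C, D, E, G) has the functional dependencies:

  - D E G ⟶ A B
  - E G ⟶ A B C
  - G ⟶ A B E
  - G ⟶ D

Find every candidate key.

Attribute G never appears on the right-hand side of any dependency, so G must belong to every candidate key.
{G}⁺ = {A, B, C, D, E, G}, which is all of the schema, so {G} is the only candidate key.

G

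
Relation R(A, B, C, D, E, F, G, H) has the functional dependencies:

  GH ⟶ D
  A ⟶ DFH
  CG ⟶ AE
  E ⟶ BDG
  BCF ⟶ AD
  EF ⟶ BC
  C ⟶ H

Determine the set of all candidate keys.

AE, CE, CG, EF

{A, E}⁺: A→DFH adds D, F, H; E→BDG adds B, G; EF→BC adds C → {A, B, C, D, E, F, G, H}.
{C, E}⁺: E→BDG adds B, D, G; C→H adds H; CG→AE adds A; A→DFH adds F → {A, B, C, D, E, F, G, H}.
{C, G}⁺: CG→AE adds A, E; E→BDG adds B, D; C→H adds H; A→DFH adds F → {A, B, C, D, E, F, G, H}.
{E, F}⁺: E→BDG adds B, D, G; EF→BC adds C; C→H adds H; CG→AE adds A → {A, B, C, D, E, F, G, H}.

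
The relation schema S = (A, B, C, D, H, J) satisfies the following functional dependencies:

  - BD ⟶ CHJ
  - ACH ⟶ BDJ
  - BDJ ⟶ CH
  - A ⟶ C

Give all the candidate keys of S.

{A, H}; {A, B, D}

{A, H}⁺: A→C adds C; ACH→BDJ adds B, D, J → {A, B, C, D, H, J}.
{A, B, D}⁺: BD→CHJ adds C, H, J → {A, B, C, D, H, J}.
Any other superkey contains one of these as a subset, so there are no further candidate keys.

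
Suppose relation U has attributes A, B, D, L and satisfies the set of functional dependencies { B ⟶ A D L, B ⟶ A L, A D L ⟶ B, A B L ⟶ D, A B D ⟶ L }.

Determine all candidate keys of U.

(B); (A, D, L)

{B}⁺: B→ADL adds A, D, L → {A, B, D, L}.
{A, D, L}⁺: ADL→B adds B → {A, B, D, L}. Minimal: {D, L}⁺ = {D, L}; {A, L}⁺ = {A, L}; {A, D}⁺ = {A, D} — none reach the full schema.
Any other superkey contains one of these as a subset, so there are no further candidate keys.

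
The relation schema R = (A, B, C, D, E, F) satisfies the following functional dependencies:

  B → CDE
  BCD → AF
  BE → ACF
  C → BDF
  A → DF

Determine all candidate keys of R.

{B}⁺: B→CDE adds C, D, E; BCD→AF adds A, F → {A, B, C, D, E, F}.
{C}⁺: C→BDF adds B, D, F; B→CDE adds E; BCD→AF adds A → {A, B, C, D, E, F}.

{B}; {C}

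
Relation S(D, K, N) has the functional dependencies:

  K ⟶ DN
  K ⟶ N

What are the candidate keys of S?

(K)

Attribute K never appears on the right-hand side of any dependency, so K must belong to every candidate key.
{K}⁺ = {D, K, N}, which is all of the schema, so {K} is the only candidate key.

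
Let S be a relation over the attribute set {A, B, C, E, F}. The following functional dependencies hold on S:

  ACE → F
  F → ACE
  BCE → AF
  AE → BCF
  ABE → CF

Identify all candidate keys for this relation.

{F}⁺: F→ACE adds A, C, E; AE→BCF adds B → {A, B, C, E, F}.
{A, E}⁺: AE→BCF adds B, C, F → {A, B, C, E, F}. Minimal: {E}⁺ = {E}; {A}⁺ = {A} — none reach the full schema.
{B, C, E}⁺: BCE→AF adds A, F → {A, B, C, E, F}. Minimal: {C, E}⁺ = {C, E}; {B, E}⁺ = {B, E}; {B, C}⁺ = {B, C} — none reach the full schema.
Any other superkey contains one of these as a subset, so there are no further candidate keys.

(F), (A, E), (B, C, E)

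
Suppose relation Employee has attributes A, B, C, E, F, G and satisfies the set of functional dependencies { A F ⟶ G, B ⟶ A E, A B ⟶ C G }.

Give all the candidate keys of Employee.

Attributes B, F never appear on any right-hand side, so every candidate key must contain {B, F}.
{B, F}⁺ = {A, B, C, E, F, G}, which is all of the schema, so {B, F} is the only candidate key.

{B, F}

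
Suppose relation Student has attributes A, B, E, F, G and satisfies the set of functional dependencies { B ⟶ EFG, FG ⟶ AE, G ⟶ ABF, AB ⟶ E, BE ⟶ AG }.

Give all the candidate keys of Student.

{B}, {G}

{B}⁺: B→EFG adds E, F, G; FG→AE adds A → {A, B, E, F, G}.
{G}⁺: G→ABF adds A, B, F; AB→E adds E → {A, B, E, F, G}.
Any other superkey contains one of these as a subset, so there are no further candidate keys.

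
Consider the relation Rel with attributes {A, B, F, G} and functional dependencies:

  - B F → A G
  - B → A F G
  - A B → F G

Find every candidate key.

B

Attribute B never appears on the right-hand side of any dependency, so B must belong to every candidate key.
{B}⁺ = {A, B, F, G}, which is all of the schema, so {B} is the only candidate key.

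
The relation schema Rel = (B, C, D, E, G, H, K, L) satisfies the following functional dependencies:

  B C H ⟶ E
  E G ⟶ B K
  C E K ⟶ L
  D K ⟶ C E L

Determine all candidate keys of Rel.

Attributes D, G, H never appear on any right-hand side, so every candidate key must contain {D, G, H}.
{D, G, H}⁺ = {D, G, H}, which is not all of the schema, so we must add further attributes.
{D, E, G, H}⁺: EG→BK adds B, K; DK→CEL adds C, L → {B, C, D, E, G, H, K, L}. Minimal: {E, G, H}⁺ = {B, E, G, H, K}; {D, G, H}⁺ = {D, G, H}; {D, E, H}⁺ = {D, E, H}; … — none reach the full schema.
{D, G, H, K}⁺: DK→CEL adds C, E, L; EG→BK adds B → {B, C, D, E, G, H, K, L}. Minimal: {G, H, K}⁺ = {G, H, K}; {D, H, K}⁺ = {C, D, E, H, K, L}; {D, G, K}⁺ = {B, C, D, E, G, K, L}; … — none reach the full schema.
{B, C, D, G, H}⁺: BCH→E adds E; EG→BK adds K; CEK→L adds L → {B, C, D, E, G, H, K, L}. Minimal: {C, D, G, H}⁺ = {C, D, G, H}; {B, D, G, H}⁺ = {B, D, G, H}; {B, C, G, H}⁺ = {B, C, E, G, H, K, L}; … — none reach the full schema.

(D, E, G, H); (D, G, H, K); (B, C, D, G, H)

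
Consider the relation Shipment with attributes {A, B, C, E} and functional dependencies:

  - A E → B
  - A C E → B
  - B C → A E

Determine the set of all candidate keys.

Attribute C never appears on the right-hand side of any dependency, so C must belong to every candidate key.
{C}⁺ = {C}, which is not all of the schema, so we must add further attributes.
{B, C}⁺: BC→AE adds A, E → {A, B, C, E}.
{A, C, E}⁺: AE→B adds B → {A, B, C, E}.

{B, C}, {A, C, E}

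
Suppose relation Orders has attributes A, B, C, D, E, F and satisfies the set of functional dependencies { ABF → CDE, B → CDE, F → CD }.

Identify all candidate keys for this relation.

{A, B, F}

Attributes A, B, F never appear on any right-hand side, so every candidate key must contain {A, B, F}.
{A, B, F}⁺ = {A, B, C, D, E, F}, which is all of the schema, so {A, B, F} is the only candidate key.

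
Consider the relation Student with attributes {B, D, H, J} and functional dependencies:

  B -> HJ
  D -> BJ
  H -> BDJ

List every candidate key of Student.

{B}; {D}; {H}

{B}⁺: B→HJ adds H, J; H→BDJ adds D → {B, D, H, J}.
{D}⁺: D→BJ adds B, J; B→HJ adds H → {B, D, H, J}.
{H}⁺: H→BDJ adds B, D, J → {B, D, H, J}.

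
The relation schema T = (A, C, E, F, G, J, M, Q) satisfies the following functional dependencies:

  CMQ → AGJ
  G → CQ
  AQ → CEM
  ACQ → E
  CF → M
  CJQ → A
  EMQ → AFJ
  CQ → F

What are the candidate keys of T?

{G}⁺: G→CQ adds C, Q; CQ→F adds F; CF→M adds M; CMQ→AGJ adds A, J; AQ→CEM adds E → {A, C, E, F, G, J, M, Q}.
{A, Q}⁺: AQ→CEM adds C, E, M; EMQ→AFJ adds F, J; CMQ→AGJ adds G → {A, C, E, F, G, J, M, Q}. Minimal: {Q}⁺ = {Q}; {A}⁺ = {A} — none reach the full schema.
{C, Q}⁺: CQ→F adds F; CF→M adds M; CMQ→AGJ adds A, G, J; AQ→CEM adds E → {A, C, E, F, G, J, M, Q}. Minimal: {Q}⁺ = {Q}; {C}⁺ = {C} — none reach the full schema.
{E, M, Q}⁺: EMQ→AFJ adds A, F, J; AQ→CEM adds C; CMQ→AGJ adds G → {A, C, E, F, G, J, M, Q}. Minimal: {M, Q}⁺ = {M, Q}; {E, Q}⁺ = {E, Q}; {E, M}⁺ = {E, M} — none reach the full schema.

{G}; {A, Q}; {C, Q}; {E, M, Q}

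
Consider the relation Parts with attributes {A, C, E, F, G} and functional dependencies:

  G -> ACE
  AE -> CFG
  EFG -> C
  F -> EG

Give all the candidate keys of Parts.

F, G, AE

{F}⁺: F→EG adds E, G; G→ACE adds A, C → {A, C, E, F, G}.
{G}⁺: G→ACE adds A, C, E; AE→CFG adds F → {A, C, E, F, G}.
{A, E}⁺: AE→CFG adds C, F, G → {A, C, E, F, G}.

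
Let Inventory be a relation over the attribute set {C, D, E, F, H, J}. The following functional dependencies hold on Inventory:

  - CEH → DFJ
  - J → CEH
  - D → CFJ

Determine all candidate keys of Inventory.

{D}⁺: D→CFJ adds C, F, J; J→CEH adds E, H → {C, D, E, F, H, J}.
{J}⁺: J→CEH adds C, E, H; CEH→DFJ adds D, F → {C, D, E, F, H, J}.
{C, E, H}⁺: CEH→DFJ adds D, F, J → {C, D, E, F, H, J}.
Any other superkey contains one of these as a subset, so there are no further candidate keys.

D; J; CEH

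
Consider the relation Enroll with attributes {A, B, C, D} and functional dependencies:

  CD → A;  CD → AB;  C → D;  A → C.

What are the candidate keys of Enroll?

(A), (C)

{A}⁺: A→C adds C; C→D adds D; CD→AB adds B → {A, B, C, D}.
{C}⁺: C→D adds D; CD→A adds A; CD→AB adds B → {A, B, C, D}.
Any other superkey contains one of these as a subset, so there are no further candidate keys.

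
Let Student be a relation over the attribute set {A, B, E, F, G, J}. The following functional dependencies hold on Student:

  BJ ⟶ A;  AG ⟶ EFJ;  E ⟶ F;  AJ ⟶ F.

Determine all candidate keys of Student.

{A, B, G}⁺: AG→EFJ adds E, F, J → {A, B, E, F, G, J}.
{B, G, J}⁺: BJ→A adds A; AG→EFJ adds E, F → {A, B, E, F, G, J}.
Any other superkey contains one of these as a subset, so there are no further candidate keys.

(A, B, G), (B, G, J)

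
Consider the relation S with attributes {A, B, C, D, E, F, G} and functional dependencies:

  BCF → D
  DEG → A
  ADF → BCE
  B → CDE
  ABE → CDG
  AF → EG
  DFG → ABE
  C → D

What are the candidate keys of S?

(A, B, F); (A, C, F); (A, D, F); (B, F, G); (C, F, G); (D, F, G)

{A, B, F}⁺: B→CDE adds C, D, E; ABE→CDG adds G → {A, B, C, D, E, F, G}.
{A, C, F}⁺: AF→EG adds E, G; C→D adds D; ADF→BCE adds B → {A, B, C, D, E, F, G}.
{A, D, F}⁺: ADF→BCE adds B, C, E; ABE→CDG adds G → {A, B, C, D, E, F, G}.
{B, F, G}⁺: B→CDE adds C, D, E; DFG→ABE adds A → {A, B, C, D, E, F, G}.
{C, F, G}⁺: C→D adds D; DFG→ABE adds A, B, E → {A, B, C, D, E, F, G}.
{D, F, G}⁺: DFG→ABE adds A, B, E; ADF→BCE adds C → {A, B, C, D, E, F, G}.
Any other superkey contains one of these as a subset, so there are no further candidate keys.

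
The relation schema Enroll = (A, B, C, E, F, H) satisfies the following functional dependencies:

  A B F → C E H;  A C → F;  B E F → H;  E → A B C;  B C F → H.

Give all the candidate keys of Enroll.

(E), (A, B, C), (A, B, F)

{E}⁺: E→ABC adds A, B, C; AC→F adds F; BEF→H adds H → {A, B, C, E, F, H}.
{A, B, C}⁺: AC→F adds F; BCF→H adds H; ABF→CEH adds E → {A, B, C, E, F, H}.
{A, B, F}⁺: ABF→CEH adds C, E, H → {A, B, C, E, F, H}.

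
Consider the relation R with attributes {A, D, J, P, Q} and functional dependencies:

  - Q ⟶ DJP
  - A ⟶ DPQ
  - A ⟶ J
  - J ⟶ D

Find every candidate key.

{A}

{A}⁺: A→DPQ adds D, P, Q; A→J adds J → {A, D, J, P, Q}.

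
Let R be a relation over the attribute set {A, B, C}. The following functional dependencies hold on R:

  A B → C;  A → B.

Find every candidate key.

(A)

Attribute A never appears on the right-hand side of any dependency, so A must belong to every candidate key.
{A}⁺ = {A, B, C}, which is all of the schema, so {A} is the only candidate key.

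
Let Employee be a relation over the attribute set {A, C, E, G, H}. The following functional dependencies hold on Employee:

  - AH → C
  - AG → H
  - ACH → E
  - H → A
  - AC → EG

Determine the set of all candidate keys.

{H}⁺: H→A adds A; AH→C adds C; ACH→E adds E; AC→EG adds G → {A, C, E, G, H}.
{A, C}⁺: AC→EG adds E, G; AG→H adds H → {A, C, E, G, H}. Minimal: {C}⁺ = {C}; {A}⁺ = {A} — none reach the full schema.
{A, G}⁺: AG→H adds H; AH→C adds C; ACH→E adds E → {A, C, E, G, H}. Minimal: {G}⁺ = {G}; {A}⁺ = {A} — none reach the full schema.
Any other superkey contains one of these as a subset, so there are no further candidate keys.

H, AC, AG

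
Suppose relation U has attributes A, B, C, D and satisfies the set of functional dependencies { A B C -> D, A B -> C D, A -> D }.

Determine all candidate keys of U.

{A, B}⁺: AB→CD adds C, D → {A, B, C, D}. Minimal: {B}⁺ = {B}; {A}⁺ = {A, D} — none reach the full schema.
No other minimal superkey exists.

(A, B)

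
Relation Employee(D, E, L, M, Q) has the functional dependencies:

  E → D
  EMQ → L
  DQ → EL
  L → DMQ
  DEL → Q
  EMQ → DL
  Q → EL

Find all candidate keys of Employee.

{L}⁺: L→DMQ adds D, M, Q; Q→EL adds E → {D, E, L, M, Q}.
{Q}⁺: Q→EL adds E, L; E→D adds D; L→DMQ adds M → {D, E, L, M, Q}.

L; Q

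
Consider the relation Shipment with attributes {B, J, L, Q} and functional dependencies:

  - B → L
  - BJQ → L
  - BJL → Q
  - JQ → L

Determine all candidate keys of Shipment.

BJ

Attributes B, J never appear on any right-hand side, so every candidate key must contain {B, J}.
{B, J}⁺ = {B, J, L, Q}, which is all of the schema, so {B, J} is the only candidate key.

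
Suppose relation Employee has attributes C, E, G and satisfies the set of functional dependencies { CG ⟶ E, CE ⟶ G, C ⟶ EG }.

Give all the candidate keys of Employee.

(C)

{C}⁺: C→EG adds E, G → {C, E, G}.
No other minimal superkey exists.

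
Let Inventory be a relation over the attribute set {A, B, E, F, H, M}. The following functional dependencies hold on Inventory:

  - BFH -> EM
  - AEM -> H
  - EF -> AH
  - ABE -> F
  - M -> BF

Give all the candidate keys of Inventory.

{E, M}⁺: M→BF adds B, F; EF→AH adds A, H → {A, B, E, F, H, M}. Minimal: {M}⁺ = {B, F, M}; {E}⁺ = {E} — none reach the full schema.
{H, M}⁺: M→BF adds B, F; BFH→EM adds E; EF→AH adds A → {A, B, E, F, H, M}. Minimal: {M}⁺ = {B, F, M}; {H}⁺ = {H} — none reach the full schema.
{A, B, E}⁺: ABE→F adds F; EF→AH adds H; BFH→EM adds M → {A, B, E, F, H, M}. Minimal: {B, E}⁺ = {B, E}; {A, E}⁺ = {A, E}; {A, B}⁺ = {A, B} — none reach the full schema.
{B, E, F}⁺: EF→AH adds A, H; BFH→EM adds M → {A, B, E, F, H, M}. Minimal: {E, F}⁺ = {A, E, F, H}; {B, F}⁺ = {B, F}; {B, E}⁺ = {B, E} — none reach the full schema.
{B, F, H}⁺: BFH→EM adds E, M; EF→AH adds A → {A, B, E, F, H, M}. Minimal: {F, H}⁺ = {F, H}; {B, H}⁺ = {B, H}; {B, F}⁺ = {B, F} — none reach the full schema.

EM; HM; ABE; BEF; BFH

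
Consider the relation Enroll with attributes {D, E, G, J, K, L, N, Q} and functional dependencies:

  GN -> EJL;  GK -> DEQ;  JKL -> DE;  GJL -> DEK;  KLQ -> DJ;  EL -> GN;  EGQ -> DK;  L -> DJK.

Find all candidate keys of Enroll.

{L}⁺: L→DJK adds D, J, K; JKL→DE adds E; EL→GN adds G, N; GK→DEQ adds Q → {D, E, G, J, K, L, N, Q}.
{G, N}⁺: GN→EJL adds E, J, L; GJL→DEK adds D, K; GK→DEQ adds Q → {D, E, G, J, K, L, N, Q}. Minimal: {N}⁺ = {N}; {G}⁺ = {G} — none reach the full schema.
Any other superkey contains one of these as a subset, so there are no further candidate keys.

{L}, {G, N}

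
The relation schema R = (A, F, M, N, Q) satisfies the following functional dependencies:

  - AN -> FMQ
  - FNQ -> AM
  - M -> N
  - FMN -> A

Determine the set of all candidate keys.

{A, M}, {A, N}, {F, M}, {F, N, Q}

{A, M}⁺: M→N adds N; AN→FMQ adds F, Q → {A, F, M, N, Q}. Minimal: {M}⁺ = {M, N}; {A}⁺ = {A} — none reach the full schema.
{A, N}⁺: AN→FMQ adds F, M, Q → {A, F, M, N, Q}. Minimal: {N}⁺ = {N}; {A}⁺ = {A} — none reach the full schema.
{F, M}⁺: M→N adds N; FMN→A adds A; AN→FMQ adds Q → {A, F, M, N, Q}. Minimal: {M}⁺ = {M, N}; {F}⁺ = {F} — none reach the full schema.
{F, N, Q}⁺: FNQ→AM adds A, M → {A, F, M, N, Q}. Minimal: {N, Q}⁺ = {N, Q}; {F, Q}⁺ = {F, Q}; {F, N}⁺ = {F, N} — none reach the full schema.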